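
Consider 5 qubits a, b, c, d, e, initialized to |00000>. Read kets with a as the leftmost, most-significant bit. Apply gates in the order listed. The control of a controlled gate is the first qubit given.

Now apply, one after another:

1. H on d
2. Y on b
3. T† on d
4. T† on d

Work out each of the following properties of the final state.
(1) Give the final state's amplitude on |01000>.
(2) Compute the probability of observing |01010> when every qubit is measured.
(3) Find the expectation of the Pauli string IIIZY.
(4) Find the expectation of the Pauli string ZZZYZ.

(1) The amplitude on |01000> is sqrt(2)*I/2.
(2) Outcome |01010> occurs with probability 1/2.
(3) The observable IIIZY averages to 0.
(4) In the final state, ZZZYZ has expectation 1.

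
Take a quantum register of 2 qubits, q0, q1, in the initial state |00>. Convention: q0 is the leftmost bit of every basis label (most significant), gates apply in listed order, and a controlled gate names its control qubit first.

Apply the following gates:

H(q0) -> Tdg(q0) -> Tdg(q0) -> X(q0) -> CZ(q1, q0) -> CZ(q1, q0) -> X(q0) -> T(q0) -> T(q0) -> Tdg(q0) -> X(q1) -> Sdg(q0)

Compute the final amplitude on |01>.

The final state's coefficient on |01> equals sqrt(2)/2. Key observation: steps 2-9 multiply out to the identity, so the circuit reduces to the remaining gates.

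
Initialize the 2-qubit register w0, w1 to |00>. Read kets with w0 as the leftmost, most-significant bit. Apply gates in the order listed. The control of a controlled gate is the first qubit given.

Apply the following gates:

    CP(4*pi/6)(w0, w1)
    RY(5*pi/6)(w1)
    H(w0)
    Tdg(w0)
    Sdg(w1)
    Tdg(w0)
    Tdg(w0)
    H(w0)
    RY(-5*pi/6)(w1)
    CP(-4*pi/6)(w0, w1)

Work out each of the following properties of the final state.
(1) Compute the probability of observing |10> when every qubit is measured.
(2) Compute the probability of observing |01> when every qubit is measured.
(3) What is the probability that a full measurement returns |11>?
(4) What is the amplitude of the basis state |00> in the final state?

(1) Outcome |10> occurs with probability 7*sqrt(2)/32 + 7/16.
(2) Outcome |01> occurs with probability 1/16 - sqrt(2)/32.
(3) The probability of measuring |11> is sqrt(2)/32 + 1/16.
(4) The amplitude on |00> is (sqrt(3) + 2 - sqrt(3)*I + 2*I + (-2 + sqrt(3) + sqrt(3)*I + 2*I)*exp(I*pi/4))*exp(3*I*pi/4)/8.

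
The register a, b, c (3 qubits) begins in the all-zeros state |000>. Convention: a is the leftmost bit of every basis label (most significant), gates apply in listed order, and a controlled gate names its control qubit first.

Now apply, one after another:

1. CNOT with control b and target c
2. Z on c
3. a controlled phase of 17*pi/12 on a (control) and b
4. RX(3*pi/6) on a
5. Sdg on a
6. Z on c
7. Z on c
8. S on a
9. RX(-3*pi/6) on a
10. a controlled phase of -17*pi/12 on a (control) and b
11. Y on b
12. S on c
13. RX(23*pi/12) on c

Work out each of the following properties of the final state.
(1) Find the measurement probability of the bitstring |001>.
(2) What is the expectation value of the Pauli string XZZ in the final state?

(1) Outcome |001> occurs with probability 0. Key observation: steps 3-10 multiply out to the identity, so the circuit reduces to the remaining gates.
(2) The expectation value of XZZ is 0.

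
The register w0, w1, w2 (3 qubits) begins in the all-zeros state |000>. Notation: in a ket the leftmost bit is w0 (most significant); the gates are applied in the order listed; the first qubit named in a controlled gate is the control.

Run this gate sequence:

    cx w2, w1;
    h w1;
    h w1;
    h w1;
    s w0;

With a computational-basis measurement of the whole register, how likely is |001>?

Outcome |001> occurs with probability 0. Key observation: steps 3-4 multiply out to the identity, so the circuit reduces to the remaining gates.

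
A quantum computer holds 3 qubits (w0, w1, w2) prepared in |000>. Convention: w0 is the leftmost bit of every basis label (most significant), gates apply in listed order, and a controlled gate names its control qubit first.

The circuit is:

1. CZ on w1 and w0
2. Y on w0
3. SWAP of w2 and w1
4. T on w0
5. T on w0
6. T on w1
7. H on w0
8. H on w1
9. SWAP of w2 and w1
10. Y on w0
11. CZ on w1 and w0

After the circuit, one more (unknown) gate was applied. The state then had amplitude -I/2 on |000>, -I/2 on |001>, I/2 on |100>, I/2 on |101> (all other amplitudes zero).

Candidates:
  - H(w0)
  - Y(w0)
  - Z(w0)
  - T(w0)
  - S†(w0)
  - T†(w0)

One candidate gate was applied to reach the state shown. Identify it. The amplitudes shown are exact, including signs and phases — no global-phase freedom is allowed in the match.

It was Z(w0) that produced the state shown.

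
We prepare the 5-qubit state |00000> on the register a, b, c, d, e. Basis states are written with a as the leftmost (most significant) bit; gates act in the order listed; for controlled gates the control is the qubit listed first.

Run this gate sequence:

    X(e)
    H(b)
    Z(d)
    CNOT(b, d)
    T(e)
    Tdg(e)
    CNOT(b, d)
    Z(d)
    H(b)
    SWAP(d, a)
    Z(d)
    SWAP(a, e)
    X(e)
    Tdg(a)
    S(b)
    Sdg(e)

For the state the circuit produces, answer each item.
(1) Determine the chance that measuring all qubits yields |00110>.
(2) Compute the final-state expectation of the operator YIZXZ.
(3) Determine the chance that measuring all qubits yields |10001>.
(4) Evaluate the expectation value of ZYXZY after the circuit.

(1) The probability of measuring |00110> is 0. Key observation: steps 2-9 multiply out to the identity, so the circuit reduces to the remaining gates.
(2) The expectation value of YIZXZ is 0.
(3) Outcome |10001> occurs with probability 1.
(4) In the final state, ZYXZY has expectation 0.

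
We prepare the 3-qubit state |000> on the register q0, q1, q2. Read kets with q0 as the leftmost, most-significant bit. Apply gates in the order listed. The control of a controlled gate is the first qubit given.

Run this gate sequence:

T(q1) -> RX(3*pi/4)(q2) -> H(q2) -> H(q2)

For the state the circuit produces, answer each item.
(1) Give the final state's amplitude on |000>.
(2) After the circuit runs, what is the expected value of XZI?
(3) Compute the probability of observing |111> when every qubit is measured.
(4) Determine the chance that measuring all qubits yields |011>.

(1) The amplitude on |000> is sqrt(2 - sqrt(2))/2. Key observation: steps 3-4 multiply out to the identity, so the circuit reduces to the remaining gates.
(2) In the final state, XZI has expectation 0.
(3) The probability of measuring |111> is 0.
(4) Outcome |011> occurs with probability 0.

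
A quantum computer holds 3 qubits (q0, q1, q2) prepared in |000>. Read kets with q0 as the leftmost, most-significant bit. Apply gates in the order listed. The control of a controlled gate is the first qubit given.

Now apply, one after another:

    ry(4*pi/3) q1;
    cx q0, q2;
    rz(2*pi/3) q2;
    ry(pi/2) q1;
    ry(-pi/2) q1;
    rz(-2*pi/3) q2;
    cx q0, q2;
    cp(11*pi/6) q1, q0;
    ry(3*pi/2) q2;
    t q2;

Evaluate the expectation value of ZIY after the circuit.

The expectation value of ZIY is -sqrt(2)/2. Key observation: steps 2-7 multiply out to the identity, so the circuit reduces to the remaining gates.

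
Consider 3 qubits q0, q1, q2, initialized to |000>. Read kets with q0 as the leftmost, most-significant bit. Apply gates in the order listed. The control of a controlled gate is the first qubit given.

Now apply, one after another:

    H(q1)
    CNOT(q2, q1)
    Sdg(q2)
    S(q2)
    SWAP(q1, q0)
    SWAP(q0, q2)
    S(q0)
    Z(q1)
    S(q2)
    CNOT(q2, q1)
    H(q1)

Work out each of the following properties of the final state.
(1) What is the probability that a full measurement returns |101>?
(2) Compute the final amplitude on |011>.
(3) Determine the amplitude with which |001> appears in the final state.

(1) Outcome |101> occurs with probability 0.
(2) The final state's coefficient on |011> equals -I/2.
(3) The final state's coefficient on |001> equals I/2.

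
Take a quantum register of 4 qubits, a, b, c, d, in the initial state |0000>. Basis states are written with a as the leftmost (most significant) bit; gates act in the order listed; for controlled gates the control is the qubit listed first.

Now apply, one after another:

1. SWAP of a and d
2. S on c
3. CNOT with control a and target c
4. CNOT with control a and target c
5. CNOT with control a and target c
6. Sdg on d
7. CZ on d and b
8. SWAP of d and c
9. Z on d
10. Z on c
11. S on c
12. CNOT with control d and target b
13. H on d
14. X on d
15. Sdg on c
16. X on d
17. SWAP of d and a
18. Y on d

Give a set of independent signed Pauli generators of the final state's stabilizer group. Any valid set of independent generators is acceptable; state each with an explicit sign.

The stabilizer group can be generated by +XIII, +IZII, +IIZI, -IIIZ, among other valid generating sets. Key observation: the block from step 4 through step 5 cancels to the identity and can be dropped.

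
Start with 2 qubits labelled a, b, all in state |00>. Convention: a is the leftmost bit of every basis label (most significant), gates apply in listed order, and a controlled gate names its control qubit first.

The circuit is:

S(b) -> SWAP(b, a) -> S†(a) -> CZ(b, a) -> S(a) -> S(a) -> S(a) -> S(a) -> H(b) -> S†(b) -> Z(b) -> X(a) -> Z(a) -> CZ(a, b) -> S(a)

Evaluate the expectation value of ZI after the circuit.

The observable ZI averages to -1. Key observation: steps 5-8 multiply out to the identity, so the circuit reduces to the remaining gates.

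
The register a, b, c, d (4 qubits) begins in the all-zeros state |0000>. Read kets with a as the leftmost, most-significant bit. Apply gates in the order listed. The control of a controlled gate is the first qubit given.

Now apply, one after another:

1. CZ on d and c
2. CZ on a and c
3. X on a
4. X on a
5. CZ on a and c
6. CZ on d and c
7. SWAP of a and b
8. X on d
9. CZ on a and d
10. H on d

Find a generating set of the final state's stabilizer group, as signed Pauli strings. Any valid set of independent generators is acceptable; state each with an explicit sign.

The stabilizer group can be generated by -IIIX, +ZIII, +IZII, +IIZI, among other valid generating sets.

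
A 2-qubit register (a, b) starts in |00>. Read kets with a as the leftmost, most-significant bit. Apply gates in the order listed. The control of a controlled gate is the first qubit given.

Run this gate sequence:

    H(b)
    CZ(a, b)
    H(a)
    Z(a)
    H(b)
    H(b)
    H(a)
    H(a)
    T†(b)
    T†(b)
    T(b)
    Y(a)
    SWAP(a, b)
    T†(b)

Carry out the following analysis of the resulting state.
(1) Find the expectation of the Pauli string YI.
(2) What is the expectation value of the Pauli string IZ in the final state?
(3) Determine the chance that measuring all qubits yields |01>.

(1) The expectation value of YI is -sqrt(2)/2.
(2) The observable IZ averages to 0.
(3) The probability of measuring |01> is 1/4.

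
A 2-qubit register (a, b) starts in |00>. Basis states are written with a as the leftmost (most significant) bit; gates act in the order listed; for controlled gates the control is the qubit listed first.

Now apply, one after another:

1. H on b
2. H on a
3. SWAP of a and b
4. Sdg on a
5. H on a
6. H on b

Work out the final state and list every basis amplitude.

After the circuit, the state carries amplitude 1/2 - I/2 on |00>, 0 on |01>, 1/2 + I/2 on |10>, 0 on |11>.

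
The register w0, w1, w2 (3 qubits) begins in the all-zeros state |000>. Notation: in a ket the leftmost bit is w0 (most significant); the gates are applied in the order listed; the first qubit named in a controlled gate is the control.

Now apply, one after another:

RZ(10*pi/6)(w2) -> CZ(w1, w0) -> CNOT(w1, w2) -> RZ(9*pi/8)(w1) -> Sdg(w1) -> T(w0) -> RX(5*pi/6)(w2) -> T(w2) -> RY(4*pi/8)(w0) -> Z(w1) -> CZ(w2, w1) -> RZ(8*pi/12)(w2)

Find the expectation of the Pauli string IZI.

In the final state, IZI has expectation 1.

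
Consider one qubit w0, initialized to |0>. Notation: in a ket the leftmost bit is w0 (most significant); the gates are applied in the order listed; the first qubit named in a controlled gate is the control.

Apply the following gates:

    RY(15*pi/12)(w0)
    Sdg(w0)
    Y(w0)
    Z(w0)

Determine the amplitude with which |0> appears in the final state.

|0> carries amplitude -sqrt(sqrt(2) + 2)/2 in the final state.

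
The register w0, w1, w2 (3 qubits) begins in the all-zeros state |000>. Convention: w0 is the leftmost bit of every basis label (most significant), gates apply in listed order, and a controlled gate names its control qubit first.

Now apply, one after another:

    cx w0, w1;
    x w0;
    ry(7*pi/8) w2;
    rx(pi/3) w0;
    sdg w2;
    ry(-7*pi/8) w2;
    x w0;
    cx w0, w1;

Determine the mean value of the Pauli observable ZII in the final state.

The expectation value of ZII is 1/2.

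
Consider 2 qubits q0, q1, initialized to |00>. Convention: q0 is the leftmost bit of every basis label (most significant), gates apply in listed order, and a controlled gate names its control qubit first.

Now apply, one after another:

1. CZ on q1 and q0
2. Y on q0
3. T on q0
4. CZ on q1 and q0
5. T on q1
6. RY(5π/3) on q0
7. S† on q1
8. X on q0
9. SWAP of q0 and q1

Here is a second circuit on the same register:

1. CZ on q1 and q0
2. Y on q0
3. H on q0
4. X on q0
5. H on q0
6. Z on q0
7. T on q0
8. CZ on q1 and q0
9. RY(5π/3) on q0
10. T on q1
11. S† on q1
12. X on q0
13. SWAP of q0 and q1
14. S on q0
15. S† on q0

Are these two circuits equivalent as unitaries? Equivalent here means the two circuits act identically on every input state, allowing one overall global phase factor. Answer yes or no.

Yes — the two circuits implement the same unitary up to a global phase.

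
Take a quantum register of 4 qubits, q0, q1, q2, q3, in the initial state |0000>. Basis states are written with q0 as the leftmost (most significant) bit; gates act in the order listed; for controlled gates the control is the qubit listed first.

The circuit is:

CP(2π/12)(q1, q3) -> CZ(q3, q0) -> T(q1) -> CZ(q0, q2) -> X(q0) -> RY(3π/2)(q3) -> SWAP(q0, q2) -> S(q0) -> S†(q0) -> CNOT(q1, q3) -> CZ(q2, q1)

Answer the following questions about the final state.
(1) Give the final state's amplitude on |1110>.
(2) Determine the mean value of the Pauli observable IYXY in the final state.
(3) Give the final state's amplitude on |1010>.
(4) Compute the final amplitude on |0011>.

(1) The final state's coefficient on |1110> equals 0.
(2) The observable IYXY averages to 0.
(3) The amplitude on |1010> is 0.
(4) The final state's coefficient on |0011> equals sqrt(2)/2.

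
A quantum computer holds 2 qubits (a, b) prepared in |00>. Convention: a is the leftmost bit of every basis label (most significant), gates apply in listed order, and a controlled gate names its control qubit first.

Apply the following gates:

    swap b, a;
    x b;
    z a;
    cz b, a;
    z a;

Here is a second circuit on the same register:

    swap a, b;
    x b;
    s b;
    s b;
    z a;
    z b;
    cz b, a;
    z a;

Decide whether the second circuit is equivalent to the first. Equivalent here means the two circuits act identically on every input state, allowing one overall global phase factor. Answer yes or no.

Yes, they are equivalent — the unitaries differ by at most a global phase.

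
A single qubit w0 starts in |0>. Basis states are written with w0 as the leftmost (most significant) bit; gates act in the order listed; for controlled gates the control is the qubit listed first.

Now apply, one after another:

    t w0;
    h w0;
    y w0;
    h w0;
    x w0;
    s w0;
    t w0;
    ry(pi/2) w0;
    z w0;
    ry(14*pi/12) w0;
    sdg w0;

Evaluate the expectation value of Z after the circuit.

The observable Z averages to -1/2.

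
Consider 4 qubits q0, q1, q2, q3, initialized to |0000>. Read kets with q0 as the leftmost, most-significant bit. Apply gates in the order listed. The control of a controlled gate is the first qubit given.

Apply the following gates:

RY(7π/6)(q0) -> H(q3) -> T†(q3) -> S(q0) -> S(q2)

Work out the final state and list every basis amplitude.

The resulting statevector has amplitude 1/4 - sqrt(3)/4 on |0000>, (-1 + sqrt(3))*exp(3*I*pi/4)/4 on |0001>, I*(1 + sqrt(3))/4 on |1000>, (1 + sqrt(3))*exp(I*pi/4)/4 on |1001>, and 0 on every other basis state.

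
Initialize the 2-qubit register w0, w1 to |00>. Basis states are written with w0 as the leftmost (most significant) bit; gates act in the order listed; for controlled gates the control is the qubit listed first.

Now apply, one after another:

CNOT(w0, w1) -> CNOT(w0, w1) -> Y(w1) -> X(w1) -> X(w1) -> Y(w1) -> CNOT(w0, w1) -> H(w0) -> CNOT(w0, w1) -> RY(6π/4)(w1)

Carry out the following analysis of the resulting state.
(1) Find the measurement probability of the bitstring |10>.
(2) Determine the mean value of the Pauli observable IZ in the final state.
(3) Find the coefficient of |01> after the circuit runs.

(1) The probability of measuring |10> is 1/4. Key observation: the block from step 2 through step 7 cancels to the identity and can be dropped.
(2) The expectation value of IZ is 0.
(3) The final state's coefficient on |01> equals 1/2.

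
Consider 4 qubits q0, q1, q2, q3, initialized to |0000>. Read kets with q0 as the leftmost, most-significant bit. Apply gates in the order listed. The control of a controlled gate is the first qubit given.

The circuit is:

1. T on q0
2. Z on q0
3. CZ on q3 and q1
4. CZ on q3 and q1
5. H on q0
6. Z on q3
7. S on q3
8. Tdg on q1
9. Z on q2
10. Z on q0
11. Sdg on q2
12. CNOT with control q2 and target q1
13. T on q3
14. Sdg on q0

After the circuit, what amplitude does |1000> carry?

The amplitude on |1000> is sqrt(2)*I/2.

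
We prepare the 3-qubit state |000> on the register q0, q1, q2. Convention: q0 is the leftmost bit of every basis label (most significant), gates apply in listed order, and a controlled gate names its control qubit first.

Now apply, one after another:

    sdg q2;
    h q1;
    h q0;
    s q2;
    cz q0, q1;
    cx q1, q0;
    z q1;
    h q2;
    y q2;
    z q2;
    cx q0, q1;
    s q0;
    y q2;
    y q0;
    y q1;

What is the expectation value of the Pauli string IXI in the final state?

In the final state, IXI has expectation 0.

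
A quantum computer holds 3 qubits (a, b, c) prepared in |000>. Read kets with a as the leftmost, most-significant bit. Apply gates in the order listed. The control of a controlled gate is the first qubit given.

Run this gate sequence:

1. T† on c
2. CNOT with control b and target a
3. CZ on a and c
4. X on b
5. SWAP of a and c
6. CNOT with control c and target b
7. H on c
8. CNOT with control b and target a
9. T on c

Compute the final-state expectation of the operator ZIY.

The observable ZIY averages to -sqrt(2)/2.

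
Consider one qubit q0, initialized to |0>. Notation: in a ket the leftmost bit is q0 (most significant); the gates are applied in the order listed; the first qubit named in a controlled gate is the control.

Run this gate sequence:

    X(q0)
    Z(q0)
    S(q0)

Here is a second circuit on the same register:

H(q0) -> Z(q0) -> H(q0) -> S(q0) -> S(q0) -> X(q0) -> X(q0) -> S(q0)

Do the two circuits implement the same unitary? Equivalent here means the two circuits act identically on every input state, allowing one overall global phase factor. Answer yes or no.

Yes — the two circuits implement the same unitary up to a global phase.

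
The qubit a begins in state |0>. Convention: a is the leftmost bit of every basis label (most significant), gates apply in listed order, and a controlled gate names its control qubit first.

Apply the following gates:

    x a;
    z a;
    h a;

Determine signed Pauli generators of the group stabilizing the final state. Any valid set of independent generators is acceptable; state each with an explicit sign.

The final state is stabilized by the group generated by -X; other independent generating sets are equally valid.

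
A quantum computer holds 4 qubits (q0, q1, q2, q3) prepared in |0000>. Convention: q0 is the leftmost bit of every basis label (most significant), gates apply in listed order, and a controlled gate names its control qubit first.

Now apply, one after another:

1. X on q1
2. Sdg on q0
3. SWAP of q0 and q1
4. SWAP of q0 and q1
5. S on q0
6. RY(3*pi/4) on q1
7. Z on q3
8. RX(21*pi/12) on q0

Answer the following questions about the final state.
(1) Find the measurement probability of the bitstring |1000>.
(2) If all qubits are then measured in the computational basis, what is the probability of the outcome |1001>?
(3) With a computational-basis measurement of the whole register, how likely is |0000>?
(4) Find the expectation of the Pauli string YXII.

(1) The probability of measuring |1000> is 1/8.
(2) A full measurement returns |1001> with probability 0.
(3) The probability of measuring |0000> is sqrt(2)/4 + 3/8.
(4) In the final state, YXII has expectation -1/2.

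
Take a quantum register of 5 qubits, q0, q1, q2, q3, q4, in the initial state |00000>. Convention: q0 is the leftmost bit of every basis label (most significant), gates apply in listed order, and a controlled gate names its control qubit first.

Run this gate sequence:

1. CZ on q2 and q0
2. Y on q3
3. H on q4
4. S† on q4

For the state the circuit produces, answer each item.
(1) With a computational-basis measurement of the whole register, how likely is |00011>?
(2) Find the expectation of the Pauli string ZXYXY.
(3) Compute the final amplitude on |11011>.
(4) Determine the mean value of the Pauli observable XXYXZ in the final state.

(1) The probability of measuring |00011> is 1/2.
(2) In the final state, ZXYXY has expectation 0.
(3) The final state's coefficient on |11011> equals 0.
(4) The expectation value of XXYXZ is 0.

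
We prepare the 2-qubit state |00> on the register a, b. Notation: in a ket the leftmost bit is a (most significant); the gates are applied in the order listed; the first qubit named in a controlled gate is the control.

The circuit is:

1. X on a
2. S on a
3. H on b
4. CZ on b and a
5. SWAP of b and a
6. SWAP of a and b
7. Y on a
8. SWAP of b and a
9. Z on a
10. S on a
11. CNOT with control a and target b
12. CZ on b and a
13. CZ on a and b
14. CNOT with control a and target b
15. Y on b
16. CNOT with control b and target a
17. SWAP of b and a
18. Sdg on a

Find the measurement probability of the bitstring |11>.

The probability of measuring |11> is 1/2.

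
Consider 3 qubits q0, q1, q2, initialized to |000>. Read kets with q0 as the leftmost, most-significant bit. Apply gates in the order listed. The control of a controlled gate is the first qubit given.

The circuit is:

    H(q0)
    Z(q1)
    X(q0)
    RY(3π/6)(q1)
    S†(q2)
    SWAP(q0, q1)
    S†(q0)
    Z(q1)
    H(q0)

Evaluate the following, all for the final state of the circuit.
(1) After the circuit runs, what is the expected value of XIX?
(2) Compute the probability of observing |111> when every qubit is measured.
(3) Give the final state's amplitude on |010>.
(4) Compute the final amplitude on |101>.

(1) The observable XIX averages to 0.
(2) The probability of measuring |111> is 0.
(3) The amplitude on |010> is sqrt(2)*(-1 + I)/4.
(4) The amplitude on |101> is 0.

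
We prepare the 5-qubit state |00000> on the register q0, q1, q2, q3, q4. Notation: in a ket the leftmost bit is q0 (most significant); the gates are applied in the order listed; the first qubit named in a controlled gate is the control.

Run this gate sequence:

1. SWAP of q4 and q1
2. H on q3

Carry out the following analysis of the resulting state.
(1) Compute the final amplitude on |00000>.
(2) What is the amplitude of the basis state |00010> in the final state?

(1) |00000> carries amplitude sqrt(2)/2 in the final state.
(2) The final state's coefficient on |00010> equals sqrt(2)/2.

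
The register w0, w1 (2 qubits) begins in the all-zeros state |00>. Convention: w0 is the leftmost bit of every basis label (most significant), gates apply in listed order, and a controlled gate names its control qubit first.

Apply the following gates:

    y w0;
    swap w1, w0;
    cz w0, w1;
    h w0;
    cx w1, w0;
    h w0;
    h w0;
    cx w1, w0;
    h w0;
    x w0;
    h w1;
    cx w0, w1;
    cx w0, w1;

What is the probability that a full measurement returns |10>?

Outcome |10> occurs with probability 1/2. Key observation: steps 4-9 multiply out to the identity, so the circuit reduces to the remaining gates.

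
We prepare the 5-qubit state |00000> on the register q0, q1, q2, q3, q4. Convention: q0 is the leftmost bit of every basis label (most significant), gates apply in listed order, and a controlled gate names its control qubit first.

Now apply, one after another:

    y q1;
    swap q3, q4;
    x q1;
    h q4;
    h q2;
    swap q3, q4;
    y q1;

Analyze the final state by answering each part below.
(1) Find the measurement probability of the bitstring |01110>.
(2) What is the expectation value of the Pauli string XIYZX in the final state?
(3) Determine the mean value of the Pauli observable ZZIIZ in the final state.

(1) A full measurement returns |01110> with probability 1/4.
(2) The observable XIYZX averages to 0.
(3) The expectation value of ZZIIZ is -1.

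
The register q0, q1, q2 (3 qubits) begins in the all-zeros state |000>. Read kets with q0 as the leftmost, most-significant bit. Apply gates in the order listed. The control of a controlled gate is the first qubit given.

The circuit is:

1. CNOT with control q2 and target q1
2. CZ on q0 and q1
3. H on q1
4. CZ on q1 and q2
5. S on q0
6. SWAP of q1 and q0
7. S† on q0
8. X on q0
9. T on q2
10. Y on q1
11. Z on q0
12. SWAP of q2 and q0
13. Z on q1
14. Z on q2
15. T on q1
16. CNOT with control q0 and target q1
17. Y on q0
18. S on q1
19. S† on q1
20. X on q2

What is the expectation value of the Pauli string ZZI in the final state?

The observable ZZI averages to 1.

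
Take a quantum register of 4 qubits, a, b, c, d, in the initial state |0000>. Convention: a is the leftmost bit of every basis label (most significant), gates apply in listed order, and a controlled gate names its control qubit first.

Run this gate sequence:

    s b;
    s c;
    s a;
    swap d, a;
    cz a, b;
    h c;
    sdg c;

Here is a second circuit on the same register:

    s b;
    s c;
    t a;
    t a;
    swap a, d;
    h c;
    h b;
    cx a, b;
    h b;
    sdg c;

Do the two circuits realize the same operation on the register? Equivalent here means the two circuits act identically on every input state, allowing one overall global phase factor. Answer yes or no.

Yes — the two circuits implement the same unitary up to a global phase.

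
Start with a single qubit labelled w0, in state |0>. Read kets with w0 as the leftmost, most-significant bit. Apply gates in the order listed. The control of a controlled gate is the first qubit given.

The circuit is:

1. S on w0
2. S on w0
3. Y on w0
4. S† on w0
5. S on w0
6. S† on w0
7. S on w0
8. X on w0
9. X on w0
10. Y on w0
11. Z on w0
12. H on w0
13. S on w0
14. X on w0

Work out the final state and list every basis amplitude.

The final amplitudes are sqrt(2)*I/2 on |0>, sqrt(2)/2 on |1>. Key observation: the block from step 4 through step 7 cancels to the identity and can be dropped.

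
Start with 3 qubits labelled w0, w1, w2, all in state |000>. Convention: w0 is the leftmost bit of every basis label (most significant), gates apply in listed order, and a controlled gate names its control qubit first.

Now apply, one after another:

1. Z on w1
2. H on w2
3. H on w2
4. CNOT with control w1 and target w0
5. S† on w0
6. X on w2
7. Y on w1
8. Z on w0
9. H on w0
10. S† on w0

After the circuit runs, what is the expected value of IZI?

In the final state, IZI has expectation -1. Key observation: gates 2-3 undo each other exactly, leaving only the rest of the circuit to track.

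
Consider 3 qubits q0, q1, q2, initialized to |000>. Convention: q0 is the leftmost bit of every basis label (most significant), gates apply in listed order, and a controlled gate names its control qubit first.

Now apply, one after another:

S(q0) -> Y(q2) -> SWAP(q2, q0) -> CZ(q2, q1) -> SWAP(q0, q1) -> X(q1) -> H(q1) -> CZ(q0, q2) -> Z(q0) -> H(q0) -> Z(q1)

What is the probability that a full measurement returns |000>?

A full measurement returns |000> with probability 1/4.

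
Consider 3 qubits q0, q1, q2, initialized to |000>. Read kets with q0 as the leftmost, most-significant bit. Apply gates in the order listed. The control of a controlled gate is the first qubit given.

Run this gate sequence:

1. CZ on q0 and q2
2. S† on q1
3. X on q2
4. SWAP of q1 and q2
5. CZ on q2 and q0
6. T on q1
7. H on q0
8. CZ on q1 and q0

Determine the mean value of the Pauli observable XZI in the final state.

The observable XZI averages to 1.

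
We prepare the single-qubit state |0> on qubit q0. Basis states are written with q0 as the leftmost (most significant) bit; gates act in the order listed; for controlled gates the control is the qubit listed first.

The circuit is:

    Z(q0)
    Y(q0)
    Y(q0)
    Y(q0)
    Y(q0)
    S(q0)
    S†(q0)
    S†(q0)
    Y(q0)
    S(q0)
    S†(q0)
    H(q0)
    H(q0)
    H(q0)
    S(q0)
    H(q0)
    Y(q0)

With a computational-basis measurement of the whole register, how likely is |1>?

The probability of measuring |1> is 1/2.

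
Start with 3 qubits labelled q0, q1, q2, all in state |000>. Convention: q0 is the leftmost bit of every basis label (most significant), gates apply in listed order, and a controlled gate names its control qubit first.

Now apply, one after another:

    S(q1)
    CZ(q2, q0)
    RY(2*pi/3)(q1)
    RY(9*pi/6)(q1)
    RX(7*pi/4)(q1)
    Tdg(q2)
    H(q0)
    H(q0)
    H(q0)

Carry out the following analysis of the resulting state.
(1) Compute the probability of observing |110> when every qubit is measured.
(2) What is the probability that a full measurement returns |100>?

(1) A full measurement returns |110> with probability 1/4 - sqrt(6)/16.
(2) A full measurement returns |100> with probability sqrt(6)/16 + 1/4.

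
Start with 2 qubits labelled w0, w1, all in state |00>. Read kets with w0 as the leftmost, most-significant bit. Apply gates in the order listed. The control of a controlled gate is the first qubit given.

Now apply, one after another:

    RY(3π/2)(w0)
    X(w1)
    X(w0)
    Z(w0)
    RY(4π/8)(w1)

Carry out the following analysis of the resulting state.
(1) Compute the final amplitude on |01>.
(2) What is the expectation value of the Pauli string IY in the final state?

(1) |01> carries amplitude 1/2 in the final state.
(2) The observable IY averages to 0.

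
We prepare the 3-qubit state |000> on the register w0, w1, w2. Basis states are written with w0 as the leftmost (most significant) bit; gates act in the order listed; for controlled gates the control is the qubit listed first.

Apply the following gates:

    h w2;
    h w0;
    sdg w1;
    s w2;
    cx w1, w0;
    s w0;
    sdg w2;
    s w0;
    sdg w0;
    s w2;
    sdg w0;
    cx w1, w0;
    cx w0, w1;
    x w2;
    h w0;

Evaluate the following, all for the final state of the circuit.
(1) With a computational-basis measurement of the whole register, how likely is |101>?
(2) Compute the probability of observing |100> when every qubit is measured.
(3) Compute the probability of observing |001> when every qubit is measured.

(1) Outcome |101> occurs with probability 1/8. Key observation: steps 5-12 multiply out to the identity, so the circuit reduces to the remaining gates.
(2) The probability of measuring |100> is 1/8.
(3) A full measurement returns |001> with probability 1/8.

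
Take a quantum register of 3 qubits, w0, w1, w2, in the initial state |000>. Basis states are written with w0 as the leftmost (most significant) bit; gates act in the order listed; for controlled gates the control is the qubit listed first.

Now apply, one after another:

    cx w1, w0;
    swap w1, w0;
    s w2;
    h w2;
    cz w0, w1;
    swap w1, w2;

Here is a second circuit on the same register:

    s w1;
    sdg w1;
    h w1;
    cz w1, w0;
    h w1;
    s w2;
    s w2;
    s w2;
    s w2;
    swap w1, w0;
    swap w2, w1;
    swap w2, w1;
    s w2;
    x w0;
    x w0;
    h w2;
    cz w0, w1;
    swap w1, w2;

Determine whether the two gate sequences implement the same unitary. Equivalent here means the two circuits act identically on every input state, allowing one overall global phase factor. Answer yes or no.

No: there is an input state on which the two circuits produce genuinely different outputs (not merely differing by a phase).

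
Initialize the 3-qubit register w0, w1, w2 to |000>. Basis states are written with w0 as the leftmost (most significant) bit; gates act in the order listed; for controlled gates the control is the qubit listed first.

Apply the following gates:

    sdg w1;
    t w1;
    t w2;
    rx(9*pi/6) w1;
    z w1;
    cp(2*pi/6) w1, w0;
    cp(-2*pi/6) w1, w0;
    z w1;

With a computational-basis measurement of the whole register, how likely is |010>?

A full measurement returns |010> with probability 1/2. Key observation: gates 5-8 undo each other exactly, leaving only the rest of the circuit to track.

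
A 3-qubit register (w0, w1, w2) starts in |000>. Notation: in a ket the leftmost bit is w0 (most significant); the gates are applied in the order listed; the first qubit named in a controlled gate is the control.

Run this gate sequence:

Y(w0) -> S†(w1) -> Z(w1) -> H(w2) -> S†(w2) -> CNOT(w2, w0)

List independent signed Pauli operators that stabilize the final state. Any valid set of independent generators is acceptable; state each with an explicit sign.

The final state is stabilized by the group generated by -XIY, -ZIZ, +IZI; other independent generating sets are equally valid.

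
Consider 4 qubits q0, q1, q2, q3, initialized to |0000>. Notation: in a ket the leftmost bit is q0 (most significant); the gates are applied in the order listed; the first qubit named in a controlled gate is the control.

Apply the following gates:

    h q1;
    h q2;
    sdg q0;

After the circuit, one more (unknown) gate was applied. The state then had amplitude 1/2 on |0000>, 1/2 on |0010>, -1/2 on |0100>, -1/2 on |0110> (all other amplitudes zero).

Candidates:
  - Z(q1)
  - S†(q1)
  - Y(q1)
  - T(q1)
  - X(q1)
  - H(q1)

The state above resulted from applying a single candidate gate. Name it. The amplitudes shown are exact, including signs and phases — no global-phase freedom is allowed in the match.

The applied gate was Z(q1).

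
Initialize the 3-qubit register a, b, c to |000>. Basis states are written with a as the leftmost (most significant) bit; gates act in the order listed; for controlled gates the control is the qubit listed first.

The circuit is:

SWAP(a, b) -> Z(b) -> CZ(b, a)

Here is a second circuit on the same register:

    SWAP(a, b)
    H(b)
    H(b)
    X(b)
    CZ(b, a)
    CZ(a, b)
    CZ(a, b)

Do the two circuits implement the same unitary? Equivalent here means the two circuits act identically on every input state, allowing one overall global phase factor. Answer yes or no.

No, they are not equivalent — no single phase factor reconciles the two unitaries.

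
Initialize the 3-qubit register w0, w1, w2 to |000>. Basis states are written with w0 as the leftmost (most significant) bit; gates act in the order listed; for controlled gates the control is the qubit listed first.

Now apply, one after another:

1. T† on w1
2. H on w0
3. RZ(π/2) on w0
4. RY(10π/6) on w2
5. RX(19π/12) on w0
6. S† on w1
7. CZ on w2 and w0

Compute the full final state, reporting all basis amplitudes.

The final amplitudes are (-sqrt(6*sqrt(2) + 12)/16 - 3*sqrt(4 - 2*sqrt(2))/16 - sqrt(12 - 6*sqrt(2))/16 + 3*sqrt(2*sqrt(2) + 4)/16)*exp(3*I*pi/4) on |000>, (-sqrt(6*sqrt(2) + 12)/16 + sqrt(4 - 2*sqrt(2))/16 + sqrt(12 - 6*sqrt(2))/16 + sqrt(2*sqrt(2) + 4)/16)*exp(3*I*pi/4) on |001>, 0 on |010>, 0 on |011>, (-sqrt(12 - 6*sqrt(2))/16 + 3*sqrt(4 - 2*sqrt(2))/16 + sqrt(6*sqrt(2) + 12)/16 + 3*sqrt(2*sqrt(2) + 4)/16)*exp(I*pi/4) on |100>, (-sqrt(4 - 2*sqrt(2))/16 + sqrt(12 - 6*sqrt(2))/16 + sqrt(2*sqrt(2) + 4)/16 + sqrt(6*sqrt(2) + 12)/16)*exp(I*pi/4) on |101>, 0 on |110>, 0 on |111>.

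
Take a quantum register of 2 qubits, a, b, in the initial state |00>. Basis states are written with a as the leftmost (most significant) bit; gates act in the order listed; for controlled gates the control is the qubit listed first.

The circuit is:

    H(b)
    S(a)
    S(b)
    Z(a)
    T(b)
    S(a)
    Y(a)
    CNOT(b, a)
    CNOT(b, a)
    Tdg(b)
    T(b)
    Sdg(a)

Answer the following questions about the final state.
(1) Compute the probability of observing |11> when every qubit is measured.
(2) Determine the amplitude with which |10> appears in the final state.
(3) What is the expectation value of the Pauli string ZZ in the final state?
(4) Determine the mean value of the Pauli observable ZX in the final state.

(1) The probability of measuring |11> is 1/2. Key observation: steps 8-9 multiply out to the identity, so the circuit reduces to the remaining gates.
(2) The amplitude on |10> is sqrt(2)/2.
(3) The expectation value of ZZ is 0.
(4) The observable ZX averages to sqrt(2)/2.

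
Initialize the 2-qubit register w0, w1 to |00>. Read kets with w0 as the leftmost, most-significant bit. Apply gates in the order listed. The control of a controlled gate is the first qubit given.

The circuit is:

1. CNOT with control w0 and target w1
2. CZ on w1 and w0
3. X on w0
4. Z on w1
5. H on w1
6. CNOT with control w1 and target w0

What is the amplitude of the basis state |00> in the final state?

The final state's coefficient on |00> equals 0.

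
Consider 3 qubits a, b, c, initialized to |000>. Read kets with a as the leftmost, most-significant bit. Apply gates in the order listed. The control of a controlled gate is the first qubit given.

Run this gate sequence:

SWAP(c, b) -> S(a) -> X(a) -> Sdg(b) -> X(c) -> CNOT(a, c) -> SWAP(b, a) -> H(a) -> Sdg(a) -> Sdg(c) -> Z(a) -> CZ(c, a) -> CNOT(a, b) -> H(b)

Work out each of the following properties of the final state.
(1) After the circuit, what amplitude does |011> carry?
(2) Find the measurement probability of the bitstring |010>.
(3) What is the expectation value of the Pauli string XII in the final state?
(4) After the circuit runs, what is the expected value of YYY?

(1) The amplitude on |011> is 0.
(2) A full measurement returns |010> with probability 1/4.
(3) In the final state, XII has expectation 0.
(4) The expectation value of YYY is 0.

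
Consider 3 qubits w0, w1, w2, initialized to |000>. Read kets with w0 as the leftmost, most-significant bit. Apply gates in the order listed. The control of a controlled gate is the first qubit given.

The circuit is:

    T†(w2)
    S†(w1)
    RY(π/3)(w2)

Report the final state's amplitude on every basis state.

The final amplitudes are sqrt(3)/2 on |000>, 1/2 on |001>, and 0 on every other basis state.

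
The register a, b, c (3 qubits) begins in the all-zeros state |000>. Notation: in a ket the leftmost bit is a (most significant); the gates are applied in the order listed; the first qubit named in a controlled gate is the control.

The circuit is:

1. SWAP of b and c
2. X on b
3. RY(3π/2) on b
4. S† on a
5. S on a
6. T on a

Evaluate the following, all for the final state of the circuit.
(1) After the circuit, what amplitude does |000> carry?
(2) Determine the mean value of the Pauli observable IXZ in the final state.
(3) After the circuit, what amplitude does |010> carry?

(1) The amplitude on |000> is -sqrt(2)/2.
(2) In the final state, IXZ has expectation 1.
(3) |010> carries amplitude -sqrt(2)/2 in the final state.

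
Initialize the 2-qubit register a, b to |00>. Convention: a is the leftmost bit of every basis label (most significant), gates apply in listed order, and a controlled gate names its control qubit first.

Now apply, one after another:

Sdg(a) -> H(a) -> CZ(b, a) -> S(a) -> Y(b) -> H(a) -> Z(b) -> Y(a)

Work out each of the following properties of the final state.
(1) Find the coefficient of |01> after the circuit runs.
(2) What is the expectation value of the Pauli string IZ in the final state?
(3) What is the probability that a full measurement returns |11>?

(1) |01> carries amplitude -1/2 + I/2 in the final state.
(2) The expectation value of IZ is -1.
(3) Outcome |11> occurs with probability 1/2.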